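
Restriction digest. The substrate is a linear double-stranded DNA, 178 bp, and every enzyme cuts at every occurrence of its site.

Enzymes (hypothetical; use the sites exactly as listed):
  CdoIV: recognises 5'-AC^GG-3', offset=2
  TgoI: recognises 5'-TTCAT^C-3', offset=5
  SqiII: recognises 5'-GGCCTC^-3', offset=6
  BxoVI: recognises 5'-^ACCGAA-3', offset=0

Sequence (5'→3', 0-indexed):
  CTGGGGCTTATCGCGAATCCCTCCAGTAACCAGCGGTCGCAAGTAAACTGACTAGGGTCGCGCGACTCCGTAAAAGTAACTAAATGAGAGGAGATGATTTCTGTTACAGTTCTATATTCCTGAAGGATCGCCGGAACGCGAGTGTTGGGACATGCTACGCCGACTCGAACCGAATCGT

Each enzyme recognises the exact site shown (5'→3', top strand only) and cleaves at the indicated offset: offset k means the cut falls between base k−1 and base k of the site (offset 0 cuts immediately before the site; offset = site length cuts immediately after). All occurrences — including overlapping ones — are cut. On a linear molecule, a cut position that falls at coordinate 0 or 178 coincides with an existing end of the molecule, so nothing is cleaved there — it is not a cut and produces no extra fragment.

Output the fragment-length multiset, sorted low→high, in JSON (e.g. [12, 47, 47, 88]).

Per-enzyme occurrences:
  CdoIV (ACGG, off=2): no sites
  TgoI (TTCATC, off=5): no sites
  SqiII (GGCCTC, off=6): no sites
  BxoVI ACCGAA/0: at [168] ⇒ [168]

Pooled cuts: [168]

Fragment lengths:
  [0,168): 168 bp
  [168,178): 10 bp

[10,168]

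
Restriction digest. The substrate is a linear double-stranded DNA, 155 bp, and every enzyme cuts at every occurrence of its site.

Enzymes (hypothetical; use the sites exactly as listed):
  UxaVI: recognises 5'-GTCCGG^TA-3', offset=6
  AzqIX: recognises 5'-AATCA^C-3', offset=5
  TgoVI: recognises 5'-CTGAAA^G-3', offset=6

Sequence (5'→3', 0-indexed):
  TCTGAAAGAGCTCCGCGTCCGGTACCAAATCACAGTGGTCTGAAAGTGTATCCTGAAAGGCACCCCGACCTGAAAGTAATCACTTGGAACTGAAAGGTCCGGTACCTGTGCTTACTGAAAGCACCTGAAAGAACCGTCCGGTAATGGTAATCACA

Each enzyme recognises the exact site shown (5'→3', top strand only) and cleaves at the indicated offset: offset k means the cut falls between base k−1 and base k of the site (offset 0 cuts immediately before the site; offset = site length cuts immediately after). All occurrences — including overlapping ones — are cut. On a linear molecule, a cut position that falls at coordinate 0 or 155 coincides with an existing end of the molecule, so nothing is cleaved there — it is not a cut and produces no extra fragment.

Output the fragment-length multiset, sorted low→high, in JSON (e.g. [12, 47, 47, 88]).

[2,7,7,7,10,10,11,12,13,13,13,15,17,18]

Scan for sites:
  UxaVI (GTCCGGTA, off=6): starts [16, 96, 135] → cuts [22, 102, 141]
  AzqIX (AATCAC, off=5): starts [27, 77, 148] → cuts [32, 82, 153]
  TgoVI (CTGAAAG, off=6): starts [1, 39, 52, 69, 89, 114, 124] → cuts [7, 45, 58, 75, 95, 120, 130]

All cut coordinates (distinct, sorted): [7, 22, 32, 45, 58, 75, 82, 95, 102, 120, 130, 141, 153]

Fragment lengths:
  [0,7): 7 bp
  [7,22): 15 bp
  [22,32): 10 bp
  [32,45): 13 bp
  [45,58): 13 bp
  [58,75): 17 bp
  [75,82): 7 bp
  [82,95): 13 bp
  [95,102): 7 bp
  [102,120): 18 bp
  [120,130): 10 bp
  [130,141): 11 bp
  [141,153): 12 bp
  [153,155): 2 bp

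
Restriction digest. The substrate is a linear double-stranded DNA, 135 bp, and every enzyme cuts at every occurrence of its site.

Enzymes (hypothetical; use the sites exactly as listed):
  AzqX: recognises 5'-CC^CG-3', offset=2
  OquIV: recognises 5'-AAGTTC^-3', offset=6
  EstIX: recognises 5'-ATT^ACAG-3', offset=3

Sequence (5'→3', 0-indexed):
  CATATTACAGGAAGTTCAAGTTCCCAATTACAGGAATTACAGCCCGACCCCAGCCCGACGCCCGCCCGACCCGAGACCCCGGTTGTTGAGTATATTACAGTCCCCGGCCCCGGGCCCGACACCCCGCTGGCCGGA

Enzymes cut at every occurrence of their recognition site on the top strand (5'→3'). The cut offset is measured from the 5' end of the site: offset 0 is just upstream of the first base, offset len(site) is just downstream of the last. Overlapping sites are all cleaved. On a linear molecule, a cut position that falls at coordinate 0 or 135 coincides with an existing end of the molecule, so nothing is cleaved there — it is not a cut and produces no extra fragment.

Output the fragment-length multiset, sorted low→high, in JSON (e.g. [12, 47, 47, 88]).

Per-enzyme occurrences:
  AzqX CCCG/2: at [42, 53, 60, 64, 69, 77, 102, 108, 114, 122] ⇒ [44, 55, 62, 66, 71, 79, 104, 110, 116, 124]
  OquIV AAGTTC/6: at [11, 17] ⇒ [17, 23]
  EstIX ATTACAG/3: at [3, 26, 35, 93] ⇒ [6, 29, 38, 96]

Pooled cuts: [6, 17, 23, 29, 38, 44, 55, 62, 66, 71, 79, 96, 104, 110, 116, 124]

Fragments:
  [0,6): 6 bp
  [6,17): 11 bp
  [17,23): 6 bp
  [23,29): 6 bp
  [29,38): 9 bp
  [38,44): 6 bp
  [44,55): 11 bp
  [55,62): 7 bp
  [62,66): 4 bp
  [66,71): 5 bp
  [71,79): 8 bp
  [79,96): 17 bp
  [96,104): 8 bp
  [104,110): 6 bp
  [110,116): 6 bp
  [116,124): 8 bp
  [124,135): 11 bp

[4,5,6,6,6,6,6,6,7,8,8,8,9,11,11,11,17]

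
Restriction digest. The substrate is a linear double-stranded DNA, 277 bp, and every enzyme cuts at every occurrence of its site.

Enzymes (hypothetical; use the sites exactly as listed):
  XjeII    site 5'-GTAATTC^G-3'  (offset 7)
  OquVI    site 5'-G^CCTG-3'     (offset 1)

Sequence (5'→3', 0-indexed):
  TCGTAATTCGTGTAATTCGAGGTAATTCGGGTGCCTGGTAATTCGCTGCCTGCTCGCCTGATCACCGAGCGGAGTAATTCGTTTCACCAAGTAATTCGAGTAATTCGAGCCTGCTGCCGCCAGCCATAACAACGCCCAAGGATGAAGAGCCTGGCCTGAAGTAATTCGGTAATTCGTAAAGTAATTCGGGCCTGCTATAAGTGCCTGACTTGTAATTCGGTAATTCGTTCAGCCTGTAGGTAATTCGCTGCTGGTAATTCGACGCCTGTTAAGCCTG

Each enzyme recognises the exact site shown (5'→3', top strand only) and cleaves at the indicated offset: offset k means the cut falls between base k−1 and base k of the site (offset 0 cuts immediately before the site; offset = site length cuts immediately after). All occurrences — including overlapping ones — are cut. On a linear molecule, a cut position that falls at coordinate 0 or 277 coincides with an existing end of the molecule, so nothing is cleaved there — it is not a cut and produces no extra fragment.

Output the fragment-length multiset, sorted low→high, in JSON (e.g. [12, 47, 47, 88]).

[3,3,4,4,4,5,5,6,8,8,8,9,9,9,9,10,11,12,13,13,14,14,15,17,24,40]

Per-enzyme occurrences:
  XjeII GTAATTCG/7: at [2, 11, 21, 37, 73, 90, 99, 160, 168, 180, 211, 219, 239, 253] ⇒ [9, 18, 28, 44, 80, 97, 106, 167, 175, 187, 218, 226, 246, 260]
  OquVI GCCTG/1: at [32, 47, 55, 108, 148, 153, 189, 202, 231, 263, 272] ⇒ [33, 48, 56, 109, 149, 154, 190, 203, 232, 264, 273]

Pooled cuts: [9, 18, 28, 33, 44, 48, 56, 80, 97, 106, 109, 149, 154, 167, 175, 187, 190, 203, 218, 226, 232, 246, 260, 264, 273]

Fragment lengths:
  [0,9): 9 bp
  [9,18): 9 bp
  [18,28): 10 bp
  [28,33): 5 bp
  [33,44): 11 bp
  [44,48): 4 bp
  [48,56): 8 bp
  [56,80): 24 bp
  [80,97): 17 bp
  [97,106): 9 bp
  [106,109): 3 bp
  [109,149): 40 bp
  [149,154): 5 bp
  [154,167): 13 bp
  [167,175): 8 bp
  [175,187): 12 bp
  [187,190): 3 bp
  [190,203): 13 bp
  [203,218): 15 bp
  [218,226): 8 bp
  [226,232): 6 bp
  [232,246): 14 bp
  [246,260): 14 bp
  [260,264): 4 bp
  [264,273): 9 bp
  [273,277): 4 bp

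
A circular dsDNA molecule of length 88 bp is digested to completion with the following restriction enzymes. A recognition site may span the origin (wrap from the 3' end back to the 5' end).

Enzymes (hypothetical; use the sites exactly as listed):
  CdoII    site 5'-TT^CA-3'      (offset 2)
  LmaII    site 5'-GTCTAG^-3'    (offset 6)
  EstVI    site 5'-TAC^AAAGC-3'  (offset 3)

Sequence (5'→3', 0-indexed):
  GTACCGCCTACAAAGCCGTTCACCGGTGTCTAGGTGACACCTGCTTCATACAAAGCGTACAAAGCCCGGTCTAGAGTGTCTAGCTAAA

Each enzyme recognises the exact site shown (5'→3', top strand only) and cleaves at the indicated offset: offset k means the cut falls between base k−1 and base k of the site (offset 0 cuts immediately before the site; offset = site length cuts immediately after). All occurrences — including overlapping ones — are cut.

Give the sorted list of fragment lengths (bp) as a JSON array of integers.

[5,9,9,9,13,13,14,16]

Per-enzyme occurrences:
  CdoII TTCA/2: at [18, 44] ⇒ [20, 46]
  LmaII GTCTAG/6: at [27, 68, 77] ⇒ [33, 74, 83]
  EstVI TACAAAGC/3: at [8, 48, 57] ⇒ [11, 51, 60]

Pooled cuts: [11, 20, 33, 46, 51, 60, 74, 83]

Fragment lengths:
  11→20: 9 bp
  20→33: 13 bp
  33→46: 13 bp
  46→51: 5 bp
  51→60: 9 bp
  60→74: 14 bp
  74→83: 9 bp
  83→11 (wrap): 88-83+11 = 16 bp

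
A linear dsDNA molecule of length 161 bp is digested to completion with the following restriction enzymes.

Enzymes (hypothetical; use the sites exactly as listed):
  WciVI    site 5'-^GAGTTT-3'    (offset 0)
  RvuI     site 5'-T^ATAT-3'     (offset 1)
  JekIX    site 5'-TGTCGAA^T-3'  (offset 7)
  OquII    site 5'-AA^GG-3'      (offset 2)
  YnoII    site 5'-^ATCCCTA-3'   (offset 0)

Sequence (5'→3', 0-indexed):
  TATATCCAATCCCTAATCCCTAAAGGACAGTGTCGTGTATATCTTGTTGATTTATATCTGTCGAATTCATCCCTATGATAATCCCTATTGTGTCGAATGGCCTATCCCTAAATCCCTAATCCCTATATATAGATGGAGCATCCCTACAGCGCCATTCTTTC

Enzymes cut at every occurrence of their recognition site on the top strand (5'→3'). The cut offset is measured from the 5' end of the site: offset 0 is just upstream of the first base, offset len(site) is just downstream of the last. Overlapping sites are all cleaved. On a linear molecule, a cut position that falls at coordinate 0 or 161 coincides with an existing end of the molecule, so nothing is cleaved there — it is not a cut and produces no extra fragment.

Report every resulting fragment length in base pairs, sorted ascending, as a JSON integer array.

[1,2,3,6,6,7,7,7,8,9,12,12,13,14,15,17,22]

Scan for sites:
  WciVI (GAGTTT, off=0): no sites
  RvuI (TATAT, off=1): starts [0, 37, 52, 123, 125] → cuts [1, 38, 53, 124, 126]
  JekIX (TGTCGAAT, off=7): starts [58, 90] → cuts [65, 97]
  OquII (AAGG, off=2): starts [22] → cuts [24]
  YnoII (ATCCCTA, off=0): starts [8, 15, 68, 80, 103, 111, 118, 139] → cuts [8, 15, 68, 80, 103, 111, 118, 139]

Pooled cuts: [1, 8, 15, 24, 38, 53, 65, 68, 80, 97, 103, 111, 118, 124, 126, 139]

Fragments:
  [0,1): 1 bp
  [1,8): 7 bp
  [8,15): 7 bp
  [15,24): 9 bp
  [24,38): 14 bp
  [38,53): 15 bp
  [53,65): 12 bp
  [65,68): 3 bp
  [68,80): 12 bp
  [80,97): 17 bp
  [97,103): 6 bp
  [103,111): 8 bp
  [111,118): 7 bp
  [118,124): 6 bp
  [124,126): 2 bp
  [126,139): 13 bp
  [139,161): 22 bp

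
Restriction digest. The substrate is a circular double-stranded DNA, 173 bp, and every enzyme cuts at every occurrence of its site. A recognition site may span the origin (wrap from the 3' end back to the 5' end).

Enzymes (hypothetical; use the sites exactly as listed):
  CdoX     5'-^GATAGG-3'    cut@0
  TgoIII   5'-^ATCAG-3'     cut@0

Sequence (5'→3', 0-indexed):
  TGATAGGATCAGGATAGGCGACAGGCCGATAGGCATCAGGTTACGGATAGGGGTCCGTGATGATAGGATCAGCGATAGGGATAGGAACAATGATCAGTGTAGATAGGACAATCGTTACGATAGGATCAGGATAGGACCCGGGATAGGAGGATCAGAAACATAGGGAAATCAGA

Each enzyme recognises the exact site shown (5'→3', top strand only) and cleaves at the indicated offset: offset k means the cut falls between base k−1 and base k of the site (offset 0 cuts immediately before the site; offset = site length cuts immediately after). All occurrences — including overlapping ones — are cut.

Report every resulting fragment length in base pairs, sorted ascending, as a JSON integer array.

[5,5,6,6,6,6,6,7,7,9,9,11,12,13,15,16,17,17]

Site scan:
  CdoX (GATAGG, off=0): starts [1, 12, 27, 45, 61, 73, 79, 101, 118, 129, 141] → cuts [1, 12, 27, 45, 61, 73, 79, 101, 118, 129, 141]
  TgoIII (ATCAG, off=0): starts [7, 34, 67, 92, 124, 150, 167] → cuts [7, 34, 67, 92, 124, 150, 167]

All cut coordinates (distinct, sorted): [1, 7, 12, 27, 34, 45, 61, 67, 73, 79, 92, 101, 118, 124, 129, 141, 150, 167]

Fragment lengths:
  1→7: 6 bp
  7→12: 5 bp
  12→27: 15 bp
  27→34: 7 bp
  34→45: 11 bp
  45→61: 16 bp
  61→67: 6 bp
  67→73: 6 bp
  73→79: 6 bp
  79→92: 13 bp
  92→101: 9 bp
  101→118: 17 bp
  118→124: 6 bp
  124→129: 5 bp
  129→141: 12 bp
  141→150: 9 bp
  150→167: 17 bp
  167→1 (wrap): 173-167+1 = 7 bp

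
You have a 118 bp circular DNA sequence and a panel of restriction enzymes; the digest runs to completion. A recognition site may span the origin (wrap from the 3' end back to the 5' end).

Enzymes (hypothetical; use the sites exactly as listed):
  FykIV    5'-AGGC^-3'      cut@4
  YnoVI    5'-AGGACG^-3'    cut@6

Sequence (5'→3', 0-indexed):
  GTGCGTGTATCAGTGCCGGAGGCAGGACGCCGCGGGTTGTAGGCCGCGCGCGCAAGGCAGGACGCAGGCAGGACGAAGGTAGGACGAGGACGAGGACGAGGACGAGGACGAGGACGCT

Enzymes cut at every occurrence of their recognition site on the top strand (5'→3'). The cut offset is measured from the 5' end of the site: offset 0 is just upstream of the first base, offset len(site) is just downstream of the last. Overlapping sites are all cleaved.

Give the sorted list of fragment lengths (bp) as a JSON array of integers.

[5,6,6,6,6,6,6,6,6,11,14,15,25]

Scan for sites:
  FykIV AGGC/4: at [19, 40, 54, 65] ⇒ [23, 44, 58, 69]
  YnoVI AGGACG/6: at [23, 58, 69, 80, 86, 92, 98, 104, 110] ⇒ [29, 64, 75, 86, 92, 98, 104, 110, 116]

Pooled cuts: [23, 29, 44, 58, 64, 69, 75, 86, 92, 98, 104, 110, 116]

Fragments:
  23→29: 6 bp
  29→44: 15 bp
  44→58: 14 bp
  58→64: 6 bp
  64→69: 5 bp
  69→75: 6 bp
  75→86: 11 bp
  86→92: 6 bp
  92→98: 6 bp
  98→104: 6 bp
  104→110: 6 bp
  110→116: 6 bp
  116→23 (wrap): 118-116+23 = 25 bp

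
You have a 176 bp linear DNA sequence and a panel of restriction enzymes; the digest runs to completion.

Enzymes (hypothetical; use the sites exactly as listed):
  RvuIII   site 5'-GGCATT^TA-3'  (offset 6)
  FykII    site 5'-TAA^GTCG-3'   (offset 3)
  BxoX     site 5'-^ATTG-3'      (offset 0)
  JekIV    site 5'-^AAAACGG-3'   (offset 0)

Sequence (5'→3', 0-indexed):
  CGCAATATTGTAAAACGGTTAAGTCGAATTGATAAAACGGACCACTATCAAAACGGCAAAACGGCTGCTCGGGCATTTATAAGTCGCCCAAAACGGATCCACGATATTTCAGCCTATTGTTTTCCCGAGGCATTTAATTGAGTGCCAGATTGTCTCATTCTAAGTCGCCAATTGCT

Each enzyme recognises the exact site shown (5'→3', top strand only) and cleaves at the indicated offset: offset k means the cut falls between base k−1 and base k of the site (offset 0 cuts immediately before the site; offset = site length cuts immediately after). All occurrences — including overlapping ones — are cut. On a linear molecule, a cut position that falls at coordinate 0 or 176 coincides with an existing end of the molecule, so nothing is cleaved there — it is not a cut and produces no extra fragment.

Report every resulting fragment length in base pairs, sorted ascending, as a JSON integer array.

Scan for sites:
  RvuIII (GGCATTTA, off=6): starts [71, 128] → cuts [77, 134]
  FykII (TAAGTCG, off=3): starts [19, 79, 160] → cuts [22, 82, 163]
  BxoX (ATTG, off=0): starts [6, 27, 115, 136, 148, 170] → cuts [6, 27, 115, 136, 148, 170]
  JekIV (AAAACGG, off=0): starts [11, 33, 49, 57, 89] → cuts [11, 33, 49, 57, 89]

All cut coordinates (distinct, sorted): [6, 11, 22, 27, 33, 49, 57, 77, 82, 89, 115, 134, 136, 148, 163, 170]

Fragment lengths:
  [0,6): 6 bp
  [6,11): 5 bp
  [11,22): 11 bp
  [22,27): 5 bp
  [27,33): 6 bp
  [33,49): 16 bp
  [49,57): 8 bp
  [57,77): 20 bp
  [77,82): 5 bp
  [82,89): 7 bp
  [89,115): 26 bp
  [115,134): 19 bp
  [134,136): 2 bp
  [136,148): 12 bp
  [148,163): 15 bp
  [163,170): 7 bp
  [170,176): 6 bp

[2,5,5,5,6,6,6,7,7,8,11,12,15,16,19,20,26]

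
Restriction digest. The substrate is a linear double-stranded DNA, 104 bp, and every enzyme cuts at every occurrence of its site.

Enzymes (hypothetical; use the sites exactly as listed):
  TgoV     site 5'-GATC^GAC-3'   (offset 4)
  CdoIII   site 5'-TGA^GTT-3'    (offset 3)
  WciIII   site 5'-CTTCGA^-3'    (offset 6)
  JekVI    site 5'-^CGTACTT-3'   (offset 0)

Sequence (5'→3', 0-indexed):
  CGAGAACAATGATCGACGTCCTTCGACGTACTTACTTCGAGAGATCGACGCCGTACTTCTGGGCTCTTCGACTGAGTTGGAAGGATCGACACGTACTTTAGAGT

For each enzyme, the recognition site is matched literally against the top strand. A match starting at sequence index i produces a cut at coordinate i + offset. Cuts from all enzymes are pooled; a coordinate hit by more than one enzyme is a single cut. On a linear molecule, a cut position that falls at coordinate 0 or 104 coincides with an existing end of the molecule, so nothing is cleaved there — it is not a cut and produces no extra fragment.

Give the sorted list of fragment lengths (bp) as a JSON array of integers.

Per-enzyme occurrences:
  TgoV (GATCGAC, off=4): starts [10, 42, 83] → cuts [14, 46, 87]
  CdoIII (TGAGTT, off=3): starts [72] → cuts [75]
  WciIII (CTTCGA, off=6): starts [20, 34, 65] → cuts [26, 40, 71]
  JekVI (CGTACTT, off=0): starts [26, 51, 91] → cuts [26, 51, 91]

Pooled cuts: [14, 26, 40, 46, 51, 71, 75, 87, 91]

Fragments:
  [0,14): 14 bp
  [14,26): 12 bp
  [26,40): 14 bp
  [40,46): 6 bp
  [46,51): 5 bp
  [51,71): 20 bp
  [71,75): 4 bp
  [75,87): 12 bp
  [87,91): 4 bp
  [91,104): 13 bp

[4,4,5,6,12,12,13,14,14,20]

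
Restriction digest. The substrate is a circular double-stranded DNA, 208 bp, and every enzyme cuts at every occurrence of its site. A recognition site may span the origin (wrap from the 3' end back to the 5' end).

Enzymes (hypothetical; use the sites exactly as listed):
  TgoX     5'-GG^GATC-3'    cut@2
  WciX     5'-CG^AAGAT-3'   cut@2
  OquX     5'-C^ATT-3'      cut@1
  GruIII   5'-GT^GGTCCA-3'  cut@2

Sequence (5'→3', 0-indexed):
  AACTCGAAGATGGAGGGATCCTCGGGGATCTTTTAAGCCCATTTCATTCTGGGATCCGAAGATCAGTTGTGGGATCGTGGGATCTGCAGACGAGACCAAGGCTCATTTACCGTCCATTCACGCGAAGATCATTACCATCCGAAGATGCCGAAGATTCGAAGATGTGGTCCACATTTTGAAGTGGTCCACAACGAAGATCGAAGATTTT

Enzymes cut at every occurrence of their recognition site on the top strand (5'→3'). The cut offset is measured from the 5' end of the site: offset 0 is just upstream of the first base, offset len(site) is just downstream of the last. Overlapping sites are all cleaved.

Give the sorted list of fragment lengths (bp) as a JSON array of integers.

[5,6,6,7,7,7,7,8,8,9,9,10,10,10,11,11,11,14,14,14,24]

Site scan:
  TgoX (GGGATC, off=2): starts [14, 24, 50, 70, 78] → cuts [16, 26, 52, 72, 80]
  WciX (CGAAGAT, off=2): starts [4, 56, 122, 139, 148, 156, 191, 198] → cuts [6, 58, 124, 141, 150, 158, 193, 200]
  OquX (CATT, off=1): starts [39, 44, 103, 114, 129, 171] → cuts [40, 45, 104, 115, 130, 172]
  GruIII (GTGGTCCA, off=2): starts [163, 180] → cuts [165, 182]

All cut coordinates (distinct, sorted): [6, 16, 26, 40, 45, 52, 58, 72, 80, 104, 115, 124, 130, 141, 150, 158, 165, 172, 182, 193, 200]

Fragment lengths:
  6→16: 10 bp
  16→26: 10 bp
  26→40: 14 bp
  40→45: 5 bp
  45→52: 7 bp
  52→58: 6 bp
  58→72: 14 bp
  72→80: 8 bp
  80→104: 24 bp
  104→115: 11 bp
  115→124: 9 bp
  124→130: 6 bp
  130→141: 11 bp
  141→150: 9 bp
  150→158: 8 bp
  158→165: 7 bp
  165→172: 7 bp
  172→182: 10 bp
  182→193: 11 bp
  193→200: 7 bp
  200→6 (wrap): 208-200+6 = 14 bp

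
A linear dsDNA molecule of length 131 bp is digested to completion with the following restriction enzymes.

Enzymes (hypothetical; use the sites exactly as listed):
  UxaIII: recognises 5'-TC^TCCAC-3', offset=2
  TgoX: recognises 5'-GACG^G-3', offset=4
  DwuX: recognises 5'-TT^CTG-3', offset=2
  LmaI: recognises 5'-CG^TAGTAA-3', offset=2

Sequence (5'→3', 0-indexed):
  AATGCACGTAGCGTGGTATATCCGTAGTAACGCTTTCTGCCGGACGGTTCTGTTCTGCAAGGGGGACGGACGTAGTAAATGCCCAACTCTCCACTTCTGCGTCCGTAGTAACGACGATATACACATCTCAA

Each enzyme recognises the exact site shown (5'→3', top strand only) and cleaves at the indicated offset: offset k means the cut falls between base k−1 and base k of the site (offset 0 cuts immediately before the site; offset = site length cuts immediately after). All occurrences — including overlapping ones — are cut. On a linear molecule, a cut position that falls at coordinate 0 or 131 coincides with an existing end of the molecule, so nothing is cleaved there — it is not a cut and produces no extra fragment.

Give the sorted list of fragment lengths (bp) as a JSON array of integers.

[3,4,5,7,9,10,12,14,17,24,26]

Site scan:
  UxaIII TCTCCAC/2: at [87] ⇒ [89]
  TgoX GACGG/4: at [42, 64] ⇒ [46, 68]
  DwuX TTCTG/2: at [34, 47, 52, 94] ⇒ [36, 49, 54, 96]
  LmaI CGTAGTAA/2: at [22, 70, 103] ⇒ [24, 72, 105]

All cut coordinates (distinct, sorted): [24, 36, 46, 49, 54, 68, 72, 89, 96, 105]

Fragments:
  [0,24): 24 bp
  [24,36): 12 bp
  [36,46): 10 bp
  [46,49): 3 bp
  [49,54): 5 bp
  [54,68): 14 bp
  [68,72): 4 bp
  [72,89): 17 bp
  [89,96): 7 bp
  [96,105): 9 bp
  [105,131): 26 bp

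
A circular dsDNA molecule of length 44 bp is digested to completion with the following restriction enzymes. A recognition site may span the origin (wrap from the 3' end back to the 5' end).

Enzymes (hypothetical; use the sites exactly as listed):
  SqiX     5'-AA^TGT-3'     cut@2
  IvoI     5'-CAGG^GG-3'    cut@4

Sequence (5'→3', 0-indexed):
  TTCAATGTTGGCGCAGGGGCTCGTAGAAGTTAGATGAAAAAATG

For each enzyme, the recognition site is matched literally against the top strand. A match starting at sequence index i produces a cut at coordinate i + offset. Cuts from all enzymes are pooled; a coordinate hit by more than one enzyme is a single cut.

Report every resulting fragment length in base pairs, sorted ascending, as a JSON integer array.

Site scan:
  SqiX AATGT/2: at [3, 40] ⇒ [5, 42]
  IvoI CAGGGG/4: at [13] ⇒ [17]

All cut coordinates (distinct, sorted): [5, 17, 42]

Fragment lengths:
  5→17: 12 bp
  17→42: 25 bp
  42→5 (wrap): 44-42+5 = 7 bp

[7,12,25]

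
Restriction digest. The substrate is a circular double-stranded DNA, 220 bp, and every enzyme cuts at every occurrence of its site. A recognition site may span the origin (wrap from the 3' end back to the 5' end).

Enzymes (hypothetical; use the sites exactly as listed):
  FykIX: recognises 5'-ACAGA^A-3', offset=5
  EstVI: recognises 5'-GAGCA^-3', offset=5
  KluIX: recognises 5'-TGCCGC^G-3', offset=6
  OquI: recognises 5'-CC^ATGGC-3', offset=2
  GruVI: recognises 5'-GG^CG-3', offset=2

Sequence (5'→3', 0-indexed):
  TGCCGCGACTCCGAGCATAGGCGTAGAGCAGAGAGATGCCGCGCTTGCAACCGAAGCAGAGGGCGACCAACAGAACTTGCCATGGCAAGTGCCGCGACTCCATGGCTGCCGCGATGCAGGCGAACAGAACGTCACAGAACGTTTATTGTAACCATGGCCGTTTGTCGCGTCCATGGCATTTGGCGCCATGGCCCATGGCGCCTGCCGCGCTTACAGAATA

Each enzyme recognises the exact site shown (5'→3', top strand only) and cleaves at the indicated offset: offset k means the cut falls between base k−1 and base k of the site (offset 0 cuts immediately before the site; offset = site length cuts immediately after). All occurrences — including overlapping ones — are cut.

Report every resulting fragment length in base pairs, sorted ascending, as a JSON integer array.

Scan for sites:
  FykIX (ACAGAA, off=5): starts [69, 123, 133, 212] → cuts [74, 128, 138, 217]
  EstVI (GAGCA, off=5): starts [12, 25] → cuts [17, 30]
  KluIX (TGCCGCG, off=6): starts [0, 36, 89, 106, 202] → cuts [6, 42, 95, 112, 208]
  OquI (CCATGGC, off=2): starts [79, 99, 151, 170, 185, 192] → cuts [81, 101, 153, 172, 187, 194]
  GruVI (GGCG, off=2): starts [19, 61, 118, 181, 196] → cuts [21, 63, 120, 183, 198]

Pooled cuts: [6, 17, 21, 30, 42, 63, 74, 81, 95, 101, 112, 120, 128, 138, 153, 172, 183, 187, 194, 198, 208, 217]

Fragment lengths:
  6→17: 11 bp
  17→21: 4 bp
  21→30: 9 bp
  30→42: 12 bp
  42→63: 21 bp
  63→74: 11 bp
  74→81: 7 bp
  81→95: 14 bp
  95→101: 6 bp
  101→112: 11 bp
  112→120: 8 bp
  120→128: 8 bp
  128→138: 10 bp
  138→153: 15 bp
  153→172: 19 bp
  172→183: 11 bp
  183→187: 4 bp
  187→194: 7 bp
  194→198: 4 bp
  198→208: 10 bp
  208→217: 9 bp
  217→6 (wrap): 220-217+6 = 9 bp

[4,4,4,6,7,7,8,8,9,9,9,10,10,11,11,11,11,12,14,15,19,21]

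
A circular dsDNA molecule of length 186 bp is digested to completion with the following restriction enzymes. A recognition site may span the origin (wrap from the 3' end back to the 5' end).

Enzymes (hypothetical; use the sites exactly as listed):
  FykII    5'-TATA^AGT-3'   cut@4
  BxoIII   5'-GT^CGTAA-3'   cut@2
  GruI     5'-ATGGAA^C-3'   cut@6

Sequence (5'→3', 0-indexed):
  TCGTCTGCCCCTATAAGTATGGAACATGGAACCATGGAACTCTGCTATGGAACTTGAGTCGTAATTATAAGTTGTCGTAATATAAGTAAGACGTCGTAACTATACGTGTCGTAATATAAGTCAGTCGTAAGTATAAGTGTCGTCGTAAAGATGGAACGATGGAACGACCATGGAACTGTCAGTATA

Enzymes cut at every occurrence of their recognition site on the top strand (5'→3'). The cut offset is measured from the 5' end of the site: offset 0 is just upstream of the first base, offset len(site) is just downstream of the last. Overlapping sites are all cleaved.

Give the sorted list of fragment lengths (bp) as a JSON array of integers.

Scan for sites:
  FykII (TATAAGT, off=4): starts [11, 65, 80, 114, 131] → cuts [15, 69, 84, 118, 135]
  BxoIII (GTCGTAA, off=2): starts [57, 73, 92, 107, 123, 141] → cuts [59, 75, 94, 109, 125, 143]
  GruI (ATGGAAC, off=6): starts [18, 25, 33, 46, 150, 158, 169] → cuts [24, 31, 39, 52, 156, 164, 175]

Pooled cuts: [15, 24, 31, 39, 52, 59, 69, 75, 84, 94, 109, 118, 125, 135, 143, 156, 164, 175]

Fragments:
  15→24: 9 bp
  24→31: 7 bp
  31→39: 8 bp
  39→52: 13 bp
  52→59: 7 bp
  59→69: 10 bp
  69→75: 6 bp
  75→84: 9 bp
  84→94: 10 bp
  94→109: 15 bp
  109→118: 9 bp
  118→125: 7 bp
  125→135: 10 bp
  135→143: 8 bp
  143→156: 13 bp
  156→164: 8 bp
  164→175: 11 bp
  175→15 (wrap): 186-175+15 = 26 bp

[6,7,7,7,8,8,8,9,9,9,10,10,10,11,13,13,15,26]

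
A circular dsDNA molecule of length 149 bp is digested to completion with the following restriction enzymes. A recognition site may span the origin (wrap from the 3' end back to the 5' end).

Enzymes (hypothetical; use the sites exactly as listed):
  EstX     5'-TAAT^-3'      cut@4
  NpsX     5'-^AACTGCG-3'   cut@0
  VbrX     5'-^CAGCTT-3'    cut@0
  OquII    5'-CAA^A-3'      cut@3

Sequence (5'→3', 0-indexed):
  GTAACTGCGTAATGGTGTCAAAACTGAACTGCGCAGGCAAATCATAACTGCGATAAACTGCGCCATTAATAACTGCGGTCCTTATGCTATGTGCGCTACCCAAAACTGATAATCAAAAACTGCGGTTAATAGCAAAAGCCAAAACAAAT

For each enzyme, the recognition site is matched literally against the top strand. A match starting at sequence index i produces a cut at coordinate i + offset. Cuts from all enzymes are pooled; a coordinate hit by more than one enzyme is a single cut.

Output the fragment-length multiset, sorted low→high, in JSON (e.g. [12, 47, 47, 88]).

Per-enzyme occurrences:
  EstX TAAT/4: at [9, 66, 109, 126] ⇒ [13, 70, 113, 130]
  NpsX AACTGCG/0: at [2, 26, 45, 55, 70, 117] ⇒ [2, 26, 45, 55, 70, 117]
  VbrX (CAGCTT, off=0): no sites
  OquII CAAA/3: at [18, 37, 100, 113, 132, 139, 144] ⇒ [21, 40, 103, 116, 135, 142, 147]

All cut coordinates (distinct, sorted): [2, 13, 21, 26, 40, 45, 55, 70, 103, 113, 116, 117, 130, 135, 142, 147]

Fragments:
  2→13: 11 bp
  13→21: 8 bp
  21→26: 5 bp
  26→40: 14 bp
  40→45: 5 bp
  45→55: 10 bp
  55→70: 15 bp
  70→103: 33 bp
  103→113: 10 bp
  113→116: 3 bp
  116→117: 1 bp
  117→130: 13 bp
  130→135: 5 bp
  135→142: 7 bp
  142→147: 5 bp
  147→2 (wrap): 149-147+2 = 4 bp

[1,3,4,5,5,5,5,7,8,10,10,11,13,14,15,33]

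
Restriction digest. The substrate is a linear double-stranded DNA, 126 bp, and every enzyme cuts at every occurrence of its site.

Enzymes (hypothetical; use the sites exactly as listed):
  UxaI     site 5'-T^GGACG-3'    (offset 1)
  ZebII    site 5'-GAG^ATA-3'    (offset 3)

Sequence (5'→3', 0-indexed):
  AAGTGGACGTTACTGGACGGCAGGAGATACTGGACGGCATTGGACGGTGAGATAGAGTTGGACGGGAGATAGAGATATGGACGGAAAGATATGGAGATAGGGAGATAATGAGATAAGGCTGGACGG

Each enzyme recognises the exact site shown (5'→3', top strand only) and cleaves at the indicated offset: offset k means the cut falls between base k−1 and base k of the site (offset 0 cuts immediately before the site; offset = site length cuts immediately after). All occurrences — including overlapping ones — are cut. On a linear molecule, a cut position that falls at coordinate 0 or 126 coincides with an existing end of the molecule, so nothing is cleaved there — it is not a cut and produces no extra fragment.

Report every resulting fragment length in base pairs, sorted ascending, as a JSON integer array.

[4,4,5,6,6,8,8,8,8,9,10,10,10,12,18]

Site scan:
  UxaI TGGACG/1: at [3, 13, 30, 40, 58, 77, 119] ⇒ [4, 14, 31, 41, 59, 78, 120]
  ZebII GAGATA/3: at [23, 48, 65, 71, 93, 101, 109] ⇒ [26, 51, 68, 74, 96, 104, 112]

Pooled cuts: [4, 14, 26, 31, 41, 51, 59, 68, 74, 78, 96, 104, 112, 120]

Fragments:
  [0,4): 4 bp
  [4,14): 10 bp
  [14,26): 12 bp
  [26,31): 5 bp
  [31,41): 10 bp
  [41,51): 10 bp
  [51,59): 8 bp
  [59,68): 9 bp
  [68,74): 6 bp
  [74,78): 4 bp
  [78,96): 18 bp
  [96,104): 8 bp
  [104,112): 8 bp
  [112,120): 8 bp
  [120,126): 6 bp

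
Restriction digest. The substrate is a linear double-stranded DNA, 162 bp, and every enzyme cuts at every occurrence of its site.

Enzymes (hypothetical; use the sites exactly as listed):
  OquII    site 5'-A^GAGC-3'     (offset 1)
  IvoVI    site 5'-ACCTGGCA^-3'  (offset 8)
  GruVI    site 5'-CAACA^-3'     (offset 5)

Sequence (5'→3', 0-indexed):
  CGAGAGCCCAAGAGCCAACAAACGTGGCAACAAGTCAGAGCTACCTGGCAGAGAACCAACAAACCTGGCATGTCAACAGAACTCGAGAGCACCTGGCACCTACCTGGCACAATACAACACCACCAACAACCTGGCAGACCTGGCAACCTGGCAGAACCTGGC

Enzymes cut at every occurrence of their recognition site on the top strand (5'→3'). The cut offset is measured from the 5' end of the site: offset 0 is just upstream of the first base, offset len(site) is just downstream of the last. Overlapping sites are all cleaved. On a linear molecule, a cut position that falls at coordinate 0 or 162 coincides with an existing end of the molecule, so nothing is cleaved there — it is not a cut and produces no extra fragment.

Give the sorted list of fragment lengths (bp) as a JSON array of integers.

Per-enzyme occurrences:
  OquII AGAGC/1: at [2, 10, 36, 85] ⇒ [3, 11, 37, 86]
  IvoVI ACCTGGCA/8: at [42, 62, 90, 101, 128, 137, 145] ⇒ [50, 70, 98, 109, 136, 145, 153]
  GruVI CAACA/5: at [15, 27, 56, 73, 114, 123] ⇒ [20, 32, 61, 78, 119, 128]

Pooled cuts: [3, 11, 20, 32, 37, 50, 61, 70, 78, 86, 98, 109, 119, 128, 136, 145, 153]

Fragment lengths:
  [0,3): 3 bp
  [3,11): 8 bp
  [11,20): 9 bp
  [20,32): 12 bp
  [32,37): 5 bp
  [37,50): 13 bp
  [50,61): 11 bp
  [61,70): 9 bp
  [70,78): 8 bp
  [78,86): 8 bp
  [86,98): 12 bp
  [98,109): 11 bp
  [109,119): 10 bp
  [119,128): 9 bp
  [128,136): 8 bp
  [136,145): 9 bp
  [145,153): 8 bp
  [153,162): 9 bp

[3,5,8,8,8,8,8,9,9,9,9,9,10,11,11,12,12,13]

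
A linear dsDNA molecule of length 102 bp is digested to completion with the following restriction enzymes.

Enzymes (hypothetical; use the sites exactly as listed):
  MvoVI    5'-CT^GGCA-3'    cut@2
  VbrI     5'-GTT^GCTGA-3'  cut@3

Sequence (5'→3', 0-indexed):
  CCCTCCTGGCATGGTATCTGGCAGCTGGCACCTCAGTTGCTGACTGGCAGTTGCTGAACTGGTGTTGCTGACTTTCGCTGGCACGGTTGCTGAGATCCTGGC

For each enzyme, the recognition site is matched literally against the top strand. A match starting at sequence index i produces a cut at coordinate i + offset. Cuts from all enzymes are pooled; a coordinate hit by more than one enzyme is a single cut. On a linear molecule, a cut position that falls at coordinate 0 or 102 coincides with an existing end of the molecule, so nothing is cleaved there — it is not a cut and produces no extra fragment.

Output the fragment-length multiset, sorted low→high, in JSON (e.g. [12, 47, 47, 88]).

[7,7,7,7,9,12,12,13,14,14]

Site scan:
  MvoVI (CTGGCA, off=2): starts [5, 17, 24, 43, 77] → cuts [7, 19, 26, 45, 79]
  VbrI (GTTGCTGA, off=3): starts [35, 49, 63, 85] → cuts [38, 52, 66, 88]

Pooled cuts: [7, 19, 26, 38, 45, 52, 66, 79, 88]

Fragments:
  [0,7): 7 bp
  [7,19): 12 bp
  [19,26): 7 bp
  [26,38): 12 bp
  [38,45): 7 bp
  [45,52): 7 bp
  [52,66): 14 bp
  [66,79): 13 bp
  [79,88): 9 bp
  [88,102): 14 bp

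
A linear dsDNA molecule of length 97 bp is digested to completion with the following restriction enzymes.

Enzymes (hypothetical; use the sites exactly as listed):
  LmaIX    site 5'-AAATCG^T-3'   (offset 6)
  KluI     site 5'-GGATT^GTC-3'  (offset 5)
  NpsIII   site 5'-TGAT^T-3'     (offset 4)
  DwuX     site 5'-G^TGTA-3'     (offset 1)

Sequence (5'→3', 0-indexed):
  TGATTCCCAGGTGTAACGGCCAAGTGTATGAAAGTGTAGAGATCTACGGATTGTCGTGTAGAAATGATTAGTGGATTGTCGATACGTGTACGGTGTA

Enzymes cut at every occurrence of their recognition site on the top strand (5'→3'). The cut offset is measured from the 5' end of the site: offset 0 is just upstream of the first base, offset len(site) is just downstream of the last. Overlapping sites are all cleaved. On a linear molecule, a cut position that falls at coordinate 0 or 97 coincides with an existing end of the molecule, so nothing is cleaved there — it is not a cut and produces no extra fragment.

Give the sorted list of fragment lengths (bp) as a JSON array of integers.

[4,4,4,7,7,9,9,10,12,13,18]

Scan for sites:
  LmaIX (AAATCGT, off=6): no sites
  KluI (GGATTGTC, off=5): starts [47, 72] → cuts [52, 77]
  NpsIII (TGATT, off=4): starts [0, 64] → cuts [4, 68]
  DwuX (GTGTA, off=1): starts [10, 23, 33, 55, 85, 92] → cuts [11, 24, 34, 56, 86, 93]

All cut coordinates (distinct, sorted): [4, 11, 24, 34, 52, 56, 68, 77, 86, 93]

Fragment lengths:
  [0,4): 4 bp
  [4,11): 7 bp
  [11,24): 13 bp
  [24,34): 10 bp
  [34,52): 18 bp
  [52,56): 4 bp
  [56,68): 12 bp
  [68,77): 9 bp
  [77,86): 9 bp
  [86,93): 7 bp
  [93,97): 4 bp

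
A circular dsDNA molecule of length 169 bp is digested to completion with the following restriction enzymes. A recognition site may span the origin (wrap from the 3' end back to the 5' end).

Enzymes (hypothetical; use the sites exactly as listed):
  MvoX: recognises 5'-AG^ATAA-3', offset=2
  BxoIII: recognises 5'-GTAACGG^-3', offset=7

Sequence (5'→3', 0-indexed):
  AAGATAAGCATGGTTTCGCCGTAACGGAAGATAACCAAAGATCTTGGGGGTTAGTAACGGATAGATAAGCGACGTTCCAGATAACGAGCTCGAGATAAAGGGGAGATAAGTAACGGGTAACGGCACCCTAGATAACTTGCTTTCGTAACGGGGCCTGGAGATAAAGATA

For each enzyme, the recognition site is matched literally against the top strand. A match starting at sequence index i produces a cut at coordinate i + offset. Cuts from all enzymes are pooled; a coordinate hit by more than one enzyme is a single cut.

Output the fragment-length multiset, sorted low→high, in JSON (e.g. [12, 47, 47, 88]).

[3,4,6,6,7,8,9,11,11,14,16,20,24,30]

Scan for sites:
  MvoX (AGATAA, off=2): starts [1, 28, 62, 78, 92, 103, 129, 158, 164] → cuts [3, 30, 64, 80, 94, 105, 131, 160, 166]
  BxoIII (GTAACGG, off=7): starts [20, 53, 109, 116, 144] → cuts [27, 60, 116, 123, 151]

All cut coordinates (distinct, sorted): [3, 27, 30, 60, 64, 80, 94, 105, 116, 123, 131, 151, 160, 166]

Fragment lengths:
  3→27: 24 bp
  27→30: 3 bp
  30→60: 30 bp
  60→64: 4 bp
  64→80: 16 bp
  80→94: 14 bp
  94→105: 11 bp
  105→116: 11 bp
  116→123: 7 bp
  123→131: 8 bp
  131→151: 20 bp
  151→160: 9 bp
  160→166: 6 bp
  166→3 (wrap): 169-166+3 = 6 bp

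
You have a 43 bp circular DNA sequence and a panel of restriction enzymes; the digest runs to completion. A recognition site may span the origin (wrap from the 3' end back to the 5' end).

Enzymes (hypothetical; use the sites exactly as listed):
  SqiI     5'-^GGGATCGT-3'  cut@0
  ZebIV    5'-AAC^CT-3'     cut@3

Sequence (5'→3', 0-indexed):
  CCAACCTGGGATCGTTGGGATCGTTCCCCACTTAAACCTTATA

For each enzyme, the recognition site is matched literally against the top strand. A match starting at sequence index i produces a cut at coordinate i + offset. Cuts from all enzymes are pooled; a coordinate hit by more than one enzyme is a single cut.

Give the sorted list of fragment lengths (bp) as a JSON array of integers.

[2,9,11,21]

Site scan:
  SqiI GGGATCGT/0: at [7, 16] ⇒ [7, 16]
  ZebIV AACCT/3: at [2, 34] ⇒ [5, 37]

Pooled cuts: [5, 7, 16, 37]

Fragments:
  5→7: 2 bp
  7→16: 9 bp
  16→37: 21 bp
  37→5 (wrap): 43-37+5 = 11 bp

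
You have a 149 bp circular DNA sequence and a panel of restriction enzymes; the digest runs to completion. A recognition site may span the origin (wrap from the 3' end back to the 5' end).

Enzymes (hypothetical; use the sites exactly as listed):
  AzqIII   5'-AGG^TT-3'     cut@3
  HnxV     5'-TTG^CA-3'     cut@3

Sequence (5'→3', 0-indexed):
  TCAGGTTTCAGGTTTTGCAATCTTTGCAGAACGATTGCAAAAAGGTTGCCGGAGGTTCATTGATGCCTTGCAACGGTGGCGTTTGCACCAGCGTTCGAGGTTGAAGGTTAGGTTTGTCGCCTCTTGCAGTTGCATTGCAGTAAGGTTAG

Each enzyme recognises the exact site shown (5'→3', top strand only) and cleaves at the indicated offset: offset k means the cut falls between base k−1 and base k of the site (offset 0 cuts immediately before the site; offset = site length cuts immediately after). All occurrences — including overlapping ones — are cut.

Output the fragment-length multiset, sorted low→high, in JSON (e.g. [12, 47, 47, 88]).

[5,5,5,6,7,7,8,8,9,9,10,11,14,15,15,15]

Scan for sites:
  AzqIII (AGGTT, off=3): starts [2, 9, 42, 52, 97, 104, 109, 142] → cuts [5, 12, 45, 55, 100, 107, 112, 145]
  HnxV (TTGCA, off=3): starts [14, 23, 34, 67, 82, 123, 129, 134] → cuts [17, 26, 37, 70, 85, 126, 132, 137]

Pooled cuts: [5, 12, 17, 26, 37, 45, 55, 70, 85, 100, 107, 112, 126, 132, 137, 145]

Fragments:
  5→12: 7 bp
  12→17: 5 bp
  17→26: 9 bp
  26→37: 11 bp
  37→45: 8 bp
  45→55: 10 bp
  55→70: 15 bp
  70→85: 15 bp
  85→100: 15 bp
  100→107: 7 bp
  107→112: 5 bp
  112→126: 14 bp
  126→132: 6 bp
  132→137: 5 bp
  137→145: 8 bp
  145→5 (wrap): 149-145+5 = 9 bp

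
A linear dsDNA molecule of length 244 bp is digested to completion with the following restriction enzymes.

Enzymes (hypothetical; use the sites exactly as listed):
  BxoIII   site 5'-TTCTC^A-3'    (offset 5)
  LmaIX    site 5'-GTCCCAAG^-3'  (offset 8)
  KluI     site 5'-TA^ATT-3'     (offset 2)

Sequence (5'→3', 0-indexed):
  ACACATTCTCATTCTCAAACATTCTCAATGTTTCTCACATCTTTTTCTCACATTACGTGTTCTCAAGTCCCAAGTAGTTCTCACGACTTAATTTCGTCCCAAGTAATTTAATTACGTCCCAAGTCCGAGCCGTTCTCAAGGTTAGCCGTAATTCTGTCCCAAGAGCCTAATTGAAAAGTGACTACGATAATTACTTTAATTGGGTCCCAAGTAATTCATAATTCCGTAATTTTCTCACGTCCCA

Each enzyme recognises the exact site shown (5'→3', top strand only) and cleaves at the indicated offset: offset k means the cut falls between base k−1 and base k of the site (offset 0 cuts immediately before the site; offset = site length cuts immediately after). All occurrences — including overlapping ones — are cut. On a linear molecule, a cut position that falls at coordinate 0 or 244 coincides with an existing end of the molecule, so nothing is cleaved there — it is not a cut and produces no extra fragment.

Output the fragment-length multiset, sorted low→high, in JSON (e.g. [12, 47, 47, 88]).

Site scan:
  BxoIII (TTCTCA, off=5): starts [5, 11, 21, 31, 44, 59, 77, 132, 231] → cuts [10, 16, 26, 36, 49, 64, 82, 137, 236]
  LmaIX (GTCCCAAG, off=8): starts [66, 95, 115, 155, 203] → cuts [74, 103, 123, 163, 211]
  KluI (TAATT, off=2): starts [88, 103, 108, 148, 167, 187, 196, 211, 218, 226] → cuts [90, 105, 110, 150, 169, 189, 198, 213, 220, 228]

Pooled cuts: [10, 16, 26, 36, 49, 64, 74, 82, 90, 103, 105, 110, 123, 137, 150, 163, 169, 189, 198, 211, 213, 220, 228, 236]

Fragment lengths:
  [0,10): 10 bp
  [10,16): 6 bp
  [16,26): 10 bp
  [26,36): 10 bp
  [36,49): 13 bp
  [49,64): 15 bp
  [64,74): 10 bp
  [74,82): 8 bp
  [82,90): 8 bp
  [90,103): 13 bp
  [103,105): 2 bp
  [105,110): 5 bp
  [110,123): 13 bp
  [123,137): 14 bp
  [137,150): 13 bp
  [150,163): 13 bp
  [163,169): 6 bp
  [169,189): 20 bp
  [189,198): 9 bp
  [198,211): 13 bp
  [211,213): 2 bp
  [213,220): 7 bp
  [220,228): 8 bp
  [228,236): 8 bp
  [236,244): 8 bp

[2,2,5,6,6,7,8,8,8,8,8,9,10,10,10,10,13,13,13,13,13,13,14,15,20]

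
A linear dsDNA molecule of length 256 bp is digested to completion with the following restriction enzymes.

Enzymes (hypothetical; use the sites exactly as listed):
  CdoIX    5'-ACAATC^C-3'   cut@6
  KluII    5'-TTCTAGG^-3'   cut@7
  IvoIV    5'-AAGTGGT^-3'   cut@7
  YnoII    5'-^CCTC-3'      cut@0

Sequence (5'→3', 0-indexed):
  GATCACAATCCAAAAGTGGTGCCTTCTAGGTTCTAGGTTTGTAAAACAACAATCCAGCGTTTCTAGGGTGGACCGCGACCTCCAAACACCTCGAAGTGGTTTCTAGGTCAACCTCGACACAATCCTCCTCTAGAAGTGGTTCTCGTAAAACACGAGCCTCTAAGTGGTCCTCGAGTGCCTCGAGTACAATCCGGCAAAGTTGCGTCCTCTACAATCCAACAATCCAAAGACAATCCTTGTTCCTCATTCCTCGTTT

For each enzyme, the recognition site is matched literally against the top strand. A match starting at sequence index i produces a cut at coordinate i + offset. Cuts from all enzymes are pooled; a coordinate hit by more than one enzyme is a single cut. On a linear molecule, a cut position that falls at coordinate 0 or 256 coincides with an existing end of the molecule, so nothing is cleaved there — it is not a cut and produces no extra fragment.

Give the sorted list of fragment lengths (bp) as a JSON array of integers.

Per-enzyme occurrences:
  CdoIX ACAATCC/6: at [4, 48, 118, 185, 210, 218, 229] ⇒ [10, 54, 124, 191, 216, 224, 235]
  KluII TTCTAGG/7: at [23, 30, 60, 100] ⇒ [30, 37, 67, 107]
  IvoIV AAGTGGT/7: at [13, 93, 133, 161] ⇒ [20, 100, 140, 168]
  YnoII CCTC/0: at [78, 88, 111, 123, 126, 156, 168, 177, 205, 241, 248] ⇒ [78, 88, 111, 123, 126, 156, 168, 177, 205, 241, 248]

Pooled cuts: [10, 20, 30, 37, 54, 67, 78, 88, 100, 107, 111, 123, 124, 126, 140, 156, 168, 177, 191, 205, 216, 224, 235, 241, 248]

Fragment lengths:
  [0,10): 10 bp
  [10,20): 10 bp
  [20,30): 10 bp
  [30,37): 7 bp
  [37,54): 17 bp
  [54,67): 13 bp
  [67,78): 11 bp
  [78,88): 10 bp
  [88,100): 12 bp
  [100,107): 7 bp
  [107,111): 4 bp
  [111,123): 12 bp
  [123,124): 1 bp
  [124,126): 2 bp
  [126,140): 14 bp
  [140,156): 16 bp
  [156,168): 12 bp
  [168,177): 9 bp
  [177,191): 14 bp
  [191,205): 14 bp
  [205,216): 11 bp
  [216,224): 8 bp
  [224,235): 11 bp
  [235,241): 6 bp
  [241,248): 7 bp
  [248,256): 8 bp

[1,2,4,6,7,7,7,8,8,9,10,10,10,10,11,11,11,12,12,12,13,14,14,14,16,17]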